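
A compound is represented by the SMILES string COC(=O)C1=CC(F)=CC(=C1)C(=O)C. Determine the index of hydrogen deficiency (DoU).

6

Degree of unsaturation = (number of rings) + (number of π bonds).
Ring closures in the SMILES: 1.
π bonds: 5 double bonds (each 1 DoU) → 5 DoU from unsaturation.
Total DoU = 1 + 5 = 6.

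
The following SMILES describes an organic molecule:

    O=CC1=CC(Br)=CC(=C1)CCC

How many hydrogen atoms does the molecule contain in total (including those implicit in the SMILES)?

Walk through each heavy atom and fill implicit hydrogens from standard valence (C 4, N 3, O 2, S 2, halogen 1):
  atom 1: O, bond orders sum to 2 (valence 2) → 0 H
  atom 2: C, bond orders sum to 3 (valence 4) → 1 H
  atom 3: C, bond orders sum to 4 (valence 4) → 0 H
  atom 4: C, bond orders sum to 3 (valence 4) → 1 H
  atom 5: C, bond orders sum to 4 (valence 4) → 0 H
  atom 6: Br (halogen, monovalent) → 0 H
  atom 7: C, bond orders sum to 3 (valence 4) → 1 H
  atom 8: C, bond orders sum to 4 (valence 4) → 0 H
  atom 9: C, bond orders sum to 3 (valence 4) → 1 H
  atom 10: C, bond orders sum to 2 (valence 4) → 2 H
  atom 11: C, bond orders sum to 2 (valence 4) → 2 H
  atom 12: C, bond orders sum to 1 (valence 4) → 3 H
Total hydrogens: 11.

11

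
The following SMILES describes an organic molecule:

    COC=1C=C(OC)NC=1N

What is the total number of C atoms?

Count every carbon token in the SMILES (each C, including those in ring-closure positions and inside branches).
Carbon count: 6.

6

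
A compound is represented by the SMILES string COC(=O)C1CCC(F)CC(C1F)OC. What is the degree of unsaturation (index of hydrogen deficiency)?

Degree of unsaturation = (number of rings) + (number of π bonds).
Ring closures in the SMILES: 1.
π bonds: 1 double bond (each 1 DoU) → 1 DoU from unsaturation.
Total DoU = 1 + 1 = 2.

2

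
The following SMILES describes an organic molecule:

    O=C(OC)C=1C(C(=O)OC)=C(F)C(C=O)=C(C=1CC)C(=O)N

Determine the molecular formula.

Walk through each heavy atom and fill implicit hydrogens from standard valence (C 4, N 3, O 2, S 2, halogen 1):
  atom 1: O, bond orders sum to 2 (valence 2) → 0 H
  atom 2: C, bond orders sum to 4 (valence 4) → 0 H
  atom 3: O, bond orders sum to 2 (valence 2) → 0 H
  atom 4: C, bond orders sum to 1 (valence 4) → 3 H
  atom 5: C, bond orders sum to 4 (valence 4) → 0 H
  atom 6: C, bond orders sum to 4 (valence 4) → 0 H
  atom 7: C, bond orders sum to 4 (valence 4) → 0 H
  atom 8: O, bond orders sum to 2 (valence 2) → 0 H
  atom 9: O, bond orders sum to 2 (valence 2) → 0 H
  atom 10: C, bond orders sum to 1 (valence 4) → 3 H
  atom 11: C, bond orders sum to 4 (valence 4) → 0 H
  atom 12: F (halogen, monovalent) → 0 H
  atom 13: C, bond orders sum to 4 (valence 4) → 0 H
  atom 14: C, bond orders sum to 3 (valence 4) → 1 H
  atom 15: O, bond orders sum to 2 (valence 2) → 0 H
  atom 16: C, bond orders sum to 4 (valence 4) → 0 H
  atom 17: C, bond orders sum to 4 (valence 4) → 0 H
  atom 18: C, bond orders sum to 2 (valence 4) → 2 H
  atom 19: C, bond orders sum to 1 (valence 4) → 3 H
  atom 20: C, bond orders sum to 4 (valence 4) → 0 H
  atom 21: O, bond orders sum to 2 (valence 2) → 0 H
  atom 22: N, bond orders sum to 1 (valence 3) → 2 H
Totals → C:14, H:14, F:1, N:1, O:6.

C14H14FNO6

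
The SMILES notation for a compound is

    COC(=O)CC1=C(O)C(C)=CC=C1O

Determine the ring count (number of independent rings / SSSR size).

In SMILES, each pair of matching ring-closure digits denotes one ring-closing bond; the number of such bonds equals the number of independent rings.
Ring-closure bonds here: 1.

1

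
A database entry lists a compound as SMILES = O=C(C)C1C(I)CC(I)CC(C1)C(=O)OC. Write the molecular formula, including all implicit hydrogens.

Walk through each heavy atom and fill implicit hydrogens from standard valence (C 4, N 3, O 2, S 2, halogen 1):
  atom 1: O, bond orders sum to 2 (valence 2) → 0 H
  atom 2: C, bond orders sum to 4 (valence 4) → 0 H
  atom 3: C, bond orders sum to 1 (valence 4) → 3 H
  atom 4: C, bond orders sum to 3 (valence 4) → 1 H
  atom 5: C, bond orders sum to 3 (valence 4) → 1 H
  atom 6: I (halogen, monovalent) → 0 H
  atom 7: C, bond orders sum to 2 (valence 4) → 2 H
  atom 8: C, bond orders sum to 3 (valence 4) → 1 H
  atom 9: I (halogen, monovalent) → 0 H
  atom 10: C, bond orders sum to 2 (valence 4) → 2 H
  atom 11: C, bond orders sum to 3 (valence 4) → 1 H
  atom 12: C, bond orders sum to 2 (valence 4) → 2 H
  atom 13: C, bond orders sum to 4 (valence 4) → 0 H
  atom 14: O, bond orders sum to 2 (valence 2) → 0 H
  atom 15: O, bond orders sum to 2 (valence 2) → 0 H
  atom 16: C, bond orders sum to 1 (valence 4) → 3 H
Totals → C:11, H:16, I:2, O:3.

C11H16I2O3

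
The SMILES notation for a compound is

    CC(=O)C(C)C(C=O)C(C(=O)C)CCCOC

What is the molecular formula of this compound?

Walk through each heavy atom and fill implicit hydrogens from standard valence (C 4, N 3, O 2, S 2, halogen 1):
  atom 1: C, bond orders sum to 1 (valence 4) → 3 H
  atom 2: C, bond orders sum to 4 (valence 4) → 0 H
  atom 3: O, bond orders sum to 2 (valence 2) → 0 H
  atom 4: C, bond orders sum to 3 (valence 4) → 1 H
  atom 5: C, bond orders sum to 1 (valence 4) → 3 H
  atom 6: C, bond orders sum to 3 (valence 4) → 1 H
  atom 7: C, bond orders sum to 3 (valence 4) → 1 H
  atom 8: O, bond orders sum to 2 (valence 2) → 0 H
  atom 9: C, bond orders sum to 3 (valence 4) → 1 H
  atom 10: C, bond orders sum to 4 (valence 4) → 0 H
  atom 11: O, bond orders sum to 2 (valence 2) → 0 H
  atom 12: C, bond orders sum to 1 (valence 4) → 3 H
  atom 13: C, bond orders sum to 2 (valence 4) → 2 H
  atom 14: C, bond orders sum to 2 (valence 4) → 2 H
  atom 15: C, bond orders sum to 2 (valence 4) → 2 H
  atom 16: O, bond orders sum to 2 (valence 2) → 0 H
  atom 17: C, bond orders sum to 1 (valence 4) → 3 H
Totals → C:13, H:22, O:4.
In Hill order: C13H22O4.

C13H22O4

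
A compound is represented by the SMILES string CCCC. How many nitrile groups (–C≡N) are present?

Scan the SMILES for the nitrile motif — none present.

0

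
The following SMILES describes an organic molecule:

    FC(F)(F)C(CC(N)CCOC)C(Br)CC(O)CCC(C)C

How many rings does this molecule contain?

In SMILES, each pair of matching ring-closure digits denotes one ring-closing bond; the number of such bonds equals the number of independent rings.
Ring-closure bonds here: 0.

0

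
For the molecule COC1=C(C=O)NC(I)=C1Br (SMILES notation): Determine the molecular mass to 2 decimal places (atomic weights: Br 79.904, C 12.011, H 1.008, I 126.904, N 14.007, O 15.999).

329.92 g/mol

First, the molecular formula is C6H5BrINO2 (counting implicit H from valence).
  Br: 1 × 79.904 = 79.904
  C: 6 × 12.011 = 72.066
  H: 5 × 1.008 = 5.040
  I: 1 × 126.904 = 126.904
  N: 1 × 14.007 = 14.007
  O: 2 × 15.999 = 31.998
Sum: 1×79.904 + 6×12.011 + 5×1.008 + 1×126.904 + 1×14.007 + 2×15.999 = 329.919 → 329.92 g/mol.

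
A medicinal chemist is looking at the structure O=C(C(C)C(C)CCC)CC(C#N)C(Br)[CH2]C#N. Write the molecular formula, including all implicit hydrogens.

Walk through each heavy atom and fill implicit hydrogens from standard valence (C 4, N 3, O 2, S 2, halogen 1):
  atom 1: O, bond orders sum to 2 (valence 2) → 0 H
  atom 2: C, bond orders sum to 4 (valence 4) → 0 H
  atom 3: C, bond orders sum to 3 (valence 4) → 1 H
  atom 4: C, bond orders sum to 1 (valence 4) → 3 H
  atom 5: C, bond orders sum to 3 (valence 4) → 1 H
  atom 6: C, bond orders sum to 1 (valence 4) → 3 H
  atom 7: C, bond orders sum to 2 (valence 4) → 2 H
  atom 8: C, bond orders sum to 2 (valence 4) → 2 H
  atom 9: C, bond orders sum to 1 (valence 4) → 3 H
  atom 10: C, bond orders sum to 2 (valence 4) → 2 H
  atom 11: C, bond orders sum to 3 (valence 4) → 1 H
  atom 12: C, bond orders sum to 4 (valence 4) → 0 H
  atom 13: N, bond orders sum to 3 (valence 3) → 0 H
  atom 14: C, bond orders sum to 3 (valence 4) → 1 H
  atom 15: Br (halogen, monovalent) → 0 H
  atom 16: C with explicit H count 2
  atom 17: C, bond orders sum to 4 (valence 4) → 0 H
  atom 18: N, bond orders sum to 3 (valence 3) → 0 H
Totals → C:14, H:21, Br:1, N:2, O:1.
In Hill order: C14H21BrN2O.

C14H21BrN2O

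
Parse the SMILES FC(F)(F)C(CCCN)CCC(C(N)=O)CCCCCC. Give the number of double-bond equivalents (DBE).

Molecular formula: C15H29F3N2O.
DoU = (2C + 2 + N − H − X) / 2, where X is the halogen count and O/S are ignored.
    = (2·15 + 2 + 2 − 29 − 3) / 2 = 2 / 2 = 1.

1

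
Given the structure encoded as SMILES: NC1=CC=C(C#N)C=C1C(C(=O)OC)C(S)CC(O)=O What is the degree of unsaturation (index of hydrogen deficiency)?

8

Degree of unsaturation = (number of rings) + (number of π bonds).
Ring closures in the SMILES: 1.
π bonds: 5 double bonds (each 1 DoU), 1 triple bond (each 2 DoU) → 7 DoU from unsaturation.
Total DoU = 1 + 7 = 8.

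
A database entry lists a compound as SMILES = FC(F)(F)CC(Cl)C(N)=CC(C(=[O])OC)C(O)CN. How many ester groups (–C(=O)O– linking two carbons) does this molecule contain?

The ester motif appears at heavy-atom position 12 in the SMILES.
Other groups present: 1 alkene, 1 hydroxyl, 2 primary amine.
Ester count: 1.

1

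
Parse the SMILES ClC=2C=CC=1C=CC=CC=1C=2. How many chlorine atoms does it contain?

1

Scan the SMILES for Cl atoms (remember two-letter symbols like Cl and Br are single atoms).
Chlorine count: 1.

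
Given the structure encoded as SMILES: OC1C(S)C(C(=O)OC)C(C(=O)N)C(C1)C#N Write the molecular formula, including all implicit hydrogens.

Walk through each heavy atom and fill implicit hydrogens from standard valence (C 4, N 3, O 2, S 2, halogen 1):
  atom 1: O, bond orders sum to 1 (valence 2) → 1 H
  atom 2: C, bond orders sum to 3 (valence 4) → 1 H
  atom 3: C, bond orders sum to 3 (valence 4) → 1 H
  atom 4: S, bond orders sum to 1 (valence 2) → 1 H
  atom 5: C, bond orders sum to 3 (valence 4) → 1 H
  atom 6: C, bond orders sum to 4 (valence 4) → 0 H
  atom 7: O, bond orders sum to 2 (valence 2) → 0 H
  atom 8: O, bond orders sum to 2 (valence 2) → 0 H
  atom 9: C, bond orders sum to 1 (valence 4) → 3 H
  atom 10: C, bond orders sum to 3 (valence 4) → 1 H
  atom 11: C, bond orders sum to 4 (valence 4) → 0 H
  atom 12: O, bond orders sum to 2 (valence 2) → 0 H
  atom 13: N, bond orders sum to 1 (valence 3) → 2 H
  atom 14: C, bond orders sum to 3 (valence 4) → 1 H
  atom 15: C, bond orders sum to 2 (valence 4) → 2 H
  atom 16: C, bond orders sum to 4 (valence 4) → 0 H
  atom 17: N, bond orders sum to 3 (valence 3) → 0 H
Totals → C:10, H:14, N:2, O:4, S:1.

C10H14N2O4S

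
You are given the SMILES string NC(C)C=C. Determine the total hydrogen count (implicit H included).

9

Walk through each heavy atom and fill implicit hydrogens from standard valence (C 4, N 3, O 2, S 2, halogen 1):
  atom 1: N, bond orders sum to 1 (valence 3) → 2 H
  atom 2: C, bond orders sum to 3 (valence 4) → 1 H
  atom 3: C, bond orders sum to 1 (valence 4) → 3 H
  atom 4: C, bond orders sum to 3 (valence 4) → 1 H
  atom 5: C, bond orders sum to 2 (valence 4) → 2 H
Total hydrogens: 9.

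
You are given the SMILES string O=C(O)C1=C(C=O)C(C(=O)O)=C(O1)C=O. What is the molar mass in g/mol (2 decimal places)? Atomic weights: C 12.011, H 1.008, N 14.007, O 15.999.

212.11 g/mol

First, the molecular formula is C8H4O7 (counting implicit H from valence).
  C: 8 × 12.011 = 96.088
  H: 4 × 1.008 = 4.032
  O: 7 × 15.999 = 111.993
Sum: 8×12.011 + 4×1.008 + 7×15.999 = 212.113 → 212.11 g/mol.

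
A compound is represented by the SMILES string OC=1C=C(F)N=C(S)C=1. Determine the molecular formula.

C5H4FNOS

Walk through each heavy atom and fill implicit hydrogens from standard valence (C 4, N 3, O 2, S 2, halogen 1):
  atom 1: O, bond orders sum to 1 (valence 2) → 1 H
  atom 2: C, bond orders sum to 4 (valence 4) → 0 H
  atom 3: C, bond orders sum to 3 (valence 4) → 1 H
  atom 4: C, bond orders sum to 4 (valence 4) → 0 H
  atom 5: F (halogen, monovalent) → 0 H
  atom 6: N, bond orders sum to 3 (valence 3) → 0 H
  atom 7: C, bond orders sum to 4 (valence 4) → 0 H
  atom 8: S, bond orders sum to 1 (valence 2) → 1 H
  atom 9: C, bond orders sum to 3 (valence 4) → 1 H
Totals → C:5, H:4, F:1, N:1, O:1, S:1.
In Hill order: C5H4FNOS.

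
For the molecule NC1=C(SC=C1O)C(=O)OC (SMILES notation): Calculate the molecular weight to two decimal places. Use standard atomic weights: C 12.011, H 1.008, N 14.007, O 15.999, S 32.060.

173.19 g/mol

First, the molecular formula is C6H7NO3S (counting implicit H from valence).
  C: 6 × 12.011 = 72.066
  H: 7 × 1.008 = 7.056
  N: 1 × 14.007 = 14.007
  O: 3 × 15.999 = 47.997
  S: 1 × 32.060 = 32.060
Sum: 6×12.011 + 7×1.008 + 1×14.007 + 3×15.999 + 1×32.060 = 173.186 → 173.19 g/mol.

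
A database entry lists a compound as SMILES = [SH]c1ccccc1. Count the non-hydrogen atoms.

Every atom symbol written in the SMILES (organic subset) is one heavy atom; implicit H are not written.
Heavy atoms by element → C:6, S:1.
Total: 7.

7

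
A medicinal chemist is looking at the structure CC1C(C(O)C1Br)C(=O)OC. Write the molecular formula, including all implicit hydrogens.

Walk through each heavy atom and fill implicit hydrogens from standard valence (C 4, N 3, O 2, S 2, halogen 1):
  atom 1: C, bond orders sum to 1 (valence 4) → 3 H
  atom 2: C, bond orders sum to 3 (valence 4) → 1 H
  atom 3: C, bond orders sum to 3 (valence 4) → 1 H
  atom 4: C, bond orders sum to 3 (valence 4) → 1 H
  atom 5: O, bond orders sum to 1 (valence 2) → 1 H
  atom 6: C, bond orders sum to 3 (valence 4) → 1 H
  atom 7: Br (halogen, monovalent) → 0 H
  atom 8: C, bond orders sum to 4 (valence 4) → 0 H
  atom 9: O, bond orders sum to 2 (valence 2) → 0 H
  atom 10: O, bond orders sum to 2 (valence 2) → 0 H
  atom 11: C, bond orders sum to 1 (valence 4) → 3 H
Totals → C:7, H:11, Br:1, O:3.

C7H11BrO3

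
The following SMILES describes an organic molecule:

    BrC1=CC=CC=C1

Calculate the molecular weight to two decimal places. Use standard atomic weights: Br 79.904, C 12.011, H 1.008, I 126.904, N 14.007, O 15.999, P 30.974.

First, the molecular formula is C6H5Br (counting implicit H from valence).
  Br: 1 × 79.904 = 79.904
  C: 6 × 12.011 = 72.066
  H: 5 × 1.008 = 5.040
Sum: 1×79.904 + 6×12.011 + 5×1.008 = 157.010 → 157.01 g/mol.

157.01 g/mol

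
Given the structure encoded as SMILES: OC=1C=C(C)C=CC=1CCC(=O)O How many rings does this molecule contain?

1

In SMILES, each pair of matching ring-closure digits denotes one ring-closing bond; the number of such bonds equals the number of independent rings.
Ring-closure bonds here: 1.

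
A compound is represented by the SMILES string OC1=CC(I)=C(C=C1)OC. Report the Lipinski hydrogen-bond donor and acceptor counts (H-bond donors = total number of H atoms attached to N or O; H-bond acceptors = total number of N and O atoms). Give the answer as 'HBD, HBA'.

Donors: find every N or O and count the H atoms it carries.
  atom 1 (O): bond orders sum to 1 → 1 H
  atom 9 (O): bond orders sum to 2 → 0 H
Lipinski HBD = 1.
Acceptors: N atoms = 0, O atoms = 2 → HBA = 2.

1, 2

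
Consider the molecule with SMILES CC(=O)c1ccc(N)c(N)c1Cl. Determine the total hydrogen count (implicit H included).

Walk through each heavy atom and fill implicit hydrogens from standard valence (C 4, N 3, O 2, S 2, halogen 1); for lowercase aromatic atoms, an aromatic c carries 1 H when it has two neighbours and 0 H with three, and aromatic n carries 0 H:
  atom 1: C, bond orders sum to 1 (valence 4) → 3 H
  atom 2: C, bond orders sum to 4 (valence 4) → 0 H
  atom 3: O, bond orders sum to 2 (valence 2) → 0 H
  atom 4: aromatic c, 3 neighbours → 0 H
  atom 5: aromatic c, 2 neighbours → 1 H
  atom 6: aromatic c, 2 neighbours → 1 H
  atom 7: aromatic c, 3 neighbours → 0 H
  atom 8: N, bond orders sum to 1 (valence 3) → 2 H
  atom 9: aromatic c, 3 neighbours → 0 H
  atom 10: N, bond orders sum to 1 (valence 3) → 2 H
  atom 11: aromatic c, 3 neighbours → 0 H
  atom 12: Cl (halogen, monovalent) → 0 H
Total hydrogens: 9.

9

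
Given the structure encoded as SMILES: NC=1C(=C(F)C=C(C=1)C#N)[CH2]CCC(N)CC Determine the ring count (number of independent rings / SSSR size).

In SMILES, each pair of matching ring-closure digits denotes one ring-closing bond; the number of such bonds equals the number of independent rings.
Ring-closure bonds here: 1.

1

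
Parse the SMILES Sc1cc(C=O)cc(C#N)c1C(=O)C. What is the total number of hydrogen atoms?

Walk through each heavy atom and fill implicit hydrogens from standard valence (C 4, N 3, O 2, S 2, halogen 1); for lowercase aromatic atoms, an aromatic c carries 1 H when it has two neighbours and 0 H with three, and aromatic n carries 0 H:
  atom 1: S, bond orders sum to 1 (valence 2) → 1 H
  atom 2: aromatic c, 3 neighbours → 0 H
  atom 3: aromatic c, 2 neighbours → 1 H
  atom 4: aromatic c, 3 neighbours → 0 H
  atom 5: C, bond orders sum to 3 (valence 4) → 1 H
  atom 6: O, bond orders sum to 2 (valence 2) → 0 H
  atom 7: aromatic c, 2 neighbours → 1 H
  atom 8: aromatic c, 3 neighbours → 0 H
  atom 9: C, bond orders sum to 4 (valence 4) → 0 H
  atom 10: N, bond orders sum to 3 (valence 3) → 0 H
  atom 11: aromatic c, 3 neighbours → 0 H
  atom 12: C, bond orders sum to 4 (valence 4) → 0 H
  atom 13: O, bond orders sum to 2 (valence 2) → 0 H
  atom 14: C, bond orders sum to 1 (valence 4) → 3 H
Total hydrogens: 7.

7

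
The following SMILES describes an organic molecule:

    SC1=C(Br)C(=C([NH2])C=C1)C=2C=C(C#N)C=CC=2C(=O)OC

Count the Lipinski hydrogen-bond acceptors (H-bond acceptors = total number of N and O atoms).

4

N atoms: 2; O atoms: 2.
Lipinski HBA = 2 + 2 = 4.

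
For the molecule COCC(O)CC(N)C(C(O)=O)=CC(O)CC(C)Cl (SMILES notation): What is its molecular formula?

C12H22ClNO5

Walk through each heavy atom and fill implicit hydrogens from standard valence (C 4, N 3, O 2, S 2, halogen 1):
  atom 1: C, bond orders sum to 1 (valence 4) → 3 H
  atom 2: O, bond orders sum to 2 (valence 2) → 0 H
  atom 3: C, bond orders sum to 2 (valence 4) → 2 H
  atom 4: C, bond orders sum to 3 (valence 4) → 1 H
  atom 5: O, bond orders sum to 1 (valence 2) → 1 H
  atom 6: C, bond orders sum to 2 (valence 4) → 2 H
  atom 7: C, bond orders sum to 3 (valence 4) → 1 H
  atom 8: N, bond orders sum to 1 (valence 3) → 2 H
  atom 9: C, bond orders sum to 4 (valence 4) → 0 H
  atom 10: C, bond orders sum to 4 (valence 4) → 0 H
  atom 11: O, bond orders sum to 1 (valence 2) → 1 H
  atom 12: O, bond orders sum to 2 (valence 2) → 0 H
  atom 13: C, bond orders sum to 3 (valence 4) → 1 H
  atom 14: C, bond orders sum to 3 (valence 4) → 1 H
  atom 15: O, bond orders sum to 1 (valence 2) → 1 H
  atom 16: C, bond orders sum to 2 (valence 4) → 2 H
  atom 17: C, bond orders sum to 3 (valence 4) → 1 H
  atom 18: C, bond orders sum to 1 (valence 4) → 3 H
  atom 19: Cl (halogen, monovalent) → 0 H
Totals → C:12, H:22, Cl:1, N:1, O:5.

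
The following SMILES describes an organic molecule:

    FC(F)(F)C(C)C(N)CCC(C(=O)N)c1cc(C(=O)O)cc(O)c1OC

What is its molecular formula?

Walk through each heavy atom and fill implicit hydrogens from standard valence (C 4, N 3, O 2, S 2, halogen 1); for lowercase aromatic atoms, an aromatic c carries 1 H when it has two neighbours and 0 H with three, and aromatic n carries 0 H:
  atom 1: F (halogen, monovalent) → 0 H
  atom 2: C, bond orders sum to 4 (valence 4) → 0 H
  atom 3: F (halogen, monovalent) → 0 H
  atom 4: F (halogen, monovalent) → 0 H
  atom 5: C, bond orders sum to 3 (valence 4) → 1 H
  atom 6: C, bond orders sum to 1 (valence 4) → 3 H
  atom 7: C, bond orders sum to 3 (valence 4) → 1 H
  atom 8: N, bond orders sum to 1 (valence 3) → 2 H
  atom 9: C, bond orders sum to 2 (valence 4) → 2 H
  atom 10: C, bond orders sum to 2 (valence 4) → 2 H
  atom 11: C, bond orders sum to 3 (valence 4) → 1 H
  atom 12: C, bond orders sum to 4 (valence 4) → 0 H
  atom 13: O, bond orders sum to 2 (valence 2) → 0 H
  atom 14: N, bond orders sum to 1 (valence 3) → 2 H
  atom 15: aromatic c, 3 neighbours → 0 H
  atom 16: aromatic c, 2 neighbours → 1 H
  atom 17: aromatic c, 3 neighbours → 0 H
  atom 18: C, bond orders sum to 4 (valence 4) → 0 H
  atom 19: O, bond orders sum to 2 (valence 2) → 0 H
  atom 20: O, bond orders sum to 1 (valence 2) → 1 H
  atom 21: aromatic c, 2 neighbours → 1 H
  atom 22: aromatic c, 3 neighbours → 0 H
  atom 23: O, bond orders sum to 1 (valence 2) → 1 H
  atom 24: aromatic c, 3 neighbours → 0 H
  atom 25: O, bond orders sum to 2 (valence 2) → 0 H
  atom 26: C, bond orders sum to 1 (valence 4) → 3 H
Totals → C:16, H:21, F:3, N:2, O:5.
In Hill order: C16H21F3N2O5.

C16H21F3N2O5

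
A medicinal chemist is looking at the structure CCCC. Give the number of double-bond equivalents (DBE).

Molecular formula: C4H10.
DoU = (2C + 2 + N − H − X) / 2, where X is the halogen count and O/S are ignored.
    = (2·4 + 2 + 0 − 10 − 0) / 2 = 0 / 2 = 0.

0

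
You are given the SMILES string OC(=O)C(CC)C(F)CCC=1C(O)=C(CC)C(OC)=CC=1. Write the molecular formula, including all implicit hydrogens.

Walk through each heavy atom and fill implicit hydrogens from standard valence (C 4, N 3, O 2, S 2, halogen 1):
  atom 1: O, bond orders sum to 1 (valence 2) → 1 H
  atom 2: C, bond orders sum to 4 (valence 4) → 0 H
  atom 3: O, bond orders sum to 2 (valence 2) → 0 H
  atom 4: C, bond orders sum to 3 (valence 4) → 1 H
  atom 5: C, bond orders sum to 2 (valence 4) → 2 H
  atom 6: C, bond orders sum to 1 (valence 4) → 3 H
  atom 7: C, bond orders sum to 3 (valence 4) → 1 H
  atom 8: F (halogen, monovalent) → 0 H
  atom 9: C, bond orders sum to 2 (valence 4) → 2 H
  atom 10: C, bond orders sum to 2 (valence 4) → 2 H
  atom 11: C, bond orders sum to 4 (valence 4) → 0 H
  atom 12: C, bond orders sum to 4 (valence 4) → 0 H
  atom 13: O, bond orders sum to 1 (valence 2) → 1 H
  atom 14: C, bond orders sum to 4 (valence 4) → 0 H
  atom 15: C, bond orders sum to 2 (valence 4) → 2 H
  atom 16: C, bond orders sum to 1 (valence 4) → 3 H
  atom 17: C, bond orders sum to 4 (valence 4) → 0 H
  atom 18: O, bond orders sum to 2 (valence 2) → 0 H
  atom 19: C, bond orders sum to 1 (valence 4) → 3 H
  atom 20: C, bond orders sum to 3 (valence 4) → 1 H
  atom 21: C, bond orders sum to 3 (valence 4) → 1 H
Totals → C:16, H:23, F:1, O:4.
In Hill order: C16H23FO4.

C16H23FO4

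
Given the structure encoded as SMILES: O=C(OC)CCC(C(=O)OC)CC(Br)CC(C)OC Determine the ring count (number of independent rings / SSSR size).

0

In SMILES, each pair of matching ring-closure digits denotes one ring-closing bond; the number of such bonds equals the number of independent rings.
Ring-closure bonds here: 0.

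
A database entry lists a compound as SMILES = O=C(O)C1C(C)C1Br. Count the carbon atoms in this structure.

5

Count every carbon token in the SMILES (each C, including those in ring-closure positions and inside branches).
Carbon count: 5.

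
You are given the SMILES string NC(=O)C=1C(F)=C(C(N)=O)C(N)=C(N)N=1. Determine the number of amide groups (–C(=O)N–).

The amide motif appears at heavy-atom positions 2, 8 in the SMILES.
Other groups present: 2 primary amine.
Amide count: 2.

2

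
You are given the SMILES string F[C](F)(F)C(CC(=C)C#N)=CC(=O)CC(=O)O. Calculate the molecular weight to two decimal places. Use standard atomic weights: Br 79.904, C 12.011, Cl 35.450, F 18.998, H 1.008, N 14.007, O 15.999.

247.17 g/mol

First, the molecular formula is C10H8F3NO3 (counting implicit H from valence).
  C: 10 × 12.011 = 120.110
  F: 3 × 18.998 = 56.994
  H: 8 × 1.008 = 8.064
  N: 1 × 14.007 = 14.007
  O: 3 × 15.999 = 47.997
Sum: 10×12.011 + 3×18.998 + 8×1.008 + 1×14.007 + 3×15.999 = 247.172 → 247.17 g/mol.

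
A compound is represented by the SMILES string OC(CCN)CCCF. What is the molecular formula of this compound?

C6H14FNO

Walk through each heavy atom and fill implicit hydrogens from standard valence (C 4, N 3, O 2, S 2, halogen 1):
  atom 1: O, bond orders sum to 1 (valence 2) → 1 H
  atom 2: C, bond orders sum to 3 (valence 4) → 1 H
  atom 3: C, bond orders sum to 2 (valence 4) → 2 H
  atom 4: C, bond orders sum to 2 (valence 4) → 2 H
  atom 5: N, bond orders sum to 1 (valence 3) → 2 H
  atom 6: C, bond orders sum to 2 (valence 4) → 2 H
  atom 7: C, bond orders sum to 2 (valence 4) → 2 H
  atom 8: C, bond orders sum to 2 (valence 4) → 2 H
  atom 9: F (halogen, monovalent) → 0 H
Totals → C:6, H:14, F:1, N:1, O:1.
In Hill order: C6H14FNO.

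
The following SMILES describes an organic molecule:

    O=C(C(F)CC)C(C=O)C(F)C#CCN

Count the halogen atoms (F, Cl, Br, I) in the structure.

2

Halogen atoms appear at heavy-atom positions 4, 11 (2×F).
Other groups present: 1 aldehyde, 1 alkyne, 1 ketone, 1 primary amine.
Halogen count: 2.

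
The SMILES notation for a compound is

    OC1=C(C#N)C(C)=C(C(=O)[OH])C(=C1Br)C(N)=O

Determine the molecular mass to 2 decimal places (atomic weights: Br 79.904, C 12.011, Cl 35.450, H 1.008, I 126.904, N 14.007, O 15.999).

First, the molecular formula is C10H7BrN2O4 (counting implicit H from valence).
  Br: 1 × 79.904 = 79.904
  C: 10 × 12.011 = 120.110
  H: 7 × 1.008 = 7.056
  N: 2 × 14.007 = 28.014
  O: 4 × 15.999 = 63.996
Sum: 1×79.904 + 10×12.011 + 7×1.008 + 2×14.007 + 4×15.999 = 299.080 → 299.08 g/mol.

299.08 g/mol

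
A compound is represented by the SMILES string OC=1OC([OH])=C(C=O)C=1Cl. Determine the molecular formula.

Walk through each heavy atom and fill implicit hydrogens from standard valence (C 4, N 3, O 2, S 2, halogen 1):
  atom 1: O, bond orders sum to 1 (valence 2) → 1 H
  atom 2: C, bond orders sum to 4 (valence 4) → 0 H
  atom 3: O, bond orders sum to 2 (valence 2) → 0 H
  atom 4: C, bond orders sum to 4 (valence 4) → 0 H
  atom 5: O with explicit H count 1
  atom 6: C, bond orders sum to 4 (valence 4) → 0 H
  atom 7: C, bond orders sum to 3 (valence 4) → 1 H
  atom 8: O, bond orders sum to 2 (valence 2) → 0 H
  atom 9: C, bond orders sum to 4 (valence 4) → 0 H
  atom 10: Cl (halogen, monovalent) → 0 H
Totals → C:5, H:3, Cl:1, O:4.

C5H3ClO4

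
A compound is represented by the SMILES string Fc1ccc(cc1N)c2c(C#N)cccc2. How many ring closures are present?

In SMILES, each pair of matching ring-closure digits denotes one ring-closing bond; the number of such bonds equals the number of independent rings.
Ring-closure bonds here: 2.

2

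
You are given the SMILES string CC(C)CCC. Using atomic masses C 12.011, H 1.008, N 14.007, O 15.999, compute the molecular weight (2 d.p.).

86.18 g/mol

First, the molecular formula is C6H14 (counting implicit H from valence).
  C: 6 × 12.011 = 72.066
  H: 14 × 1.008 = 14.112
Sum: 6×12.011 + 14×1.008 = 86.178 → 86.18 g/mol.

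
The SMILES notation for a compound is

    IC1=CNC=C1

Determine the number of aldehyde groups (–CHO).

Scan the SMILES for the aldehyde motif — none present.

0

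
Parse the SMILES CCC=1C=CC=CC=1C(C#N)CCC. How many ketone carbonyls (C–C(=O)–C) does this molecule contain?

Scan the SMILES for the ketone motif — none present.
Groups that are present: 1 nitrile.

0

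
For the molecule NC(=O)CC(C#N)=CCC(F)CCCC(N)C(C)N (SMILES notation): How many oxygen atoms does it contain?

1

Scan the SMILES for O atoms (remember two-letter symbols like Cl and Br are single atoms).
Oxygen count: 1.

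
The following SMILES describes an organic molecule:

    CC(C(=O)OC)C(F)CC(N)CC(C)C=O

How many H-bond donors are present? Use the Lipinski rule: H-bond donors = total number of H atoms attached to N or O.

2

Donors: find every N or O and count the H atoms it carries.
  atom 4 (O): bond orders sum to 2 → 0 H
  atom 5 (O): bond orders sum to 2 → 0 H
  atom 11 (N): bond orders sum to 1 → 2 H
  atom 16 (O): bond orders sum to 2 → 0 H
Lipinski HBD = 2.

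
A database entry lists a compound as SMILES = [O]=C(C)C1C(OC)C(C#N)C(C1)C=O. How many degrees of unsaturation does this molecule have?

Molecular formula: C10H13NO3.
DoU = (2C + 2 + N − H − X) / 2, where X is the halogen count and O/S are ignored.
    = (2·10 + 2 + 1 − 13 − 0) / 2 = 10 / 2 = 5.

5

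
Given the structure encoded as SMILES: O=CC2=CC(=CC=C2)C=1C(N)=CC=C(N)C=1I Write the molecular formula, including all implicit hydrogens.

Walk through each heavy atom and fill implicit hydrogens from standard valence (C 4, N 3, O 2, S 2, halogen 1):
  atom 1: O, bond orders sum to 2 (valence 2) → 0 H
  atom 2: C, bond orders sum to 3 (valence 4) → 1 H
  atom 3: C, bond orders sum to 4 (valence 4) → 0 H
  atom 4: C, bond orders sum to 3 (valence 4) → 1 H
  atom 5: C, bond orders sum to 4 (valence 4) → 0 H
  atom 6: C, bond orders sum to 3 (valence 4) → 1 H
  atom 7: C, bond orders sum to 3 (valence 4) → 1 H
  atom 8: C, bond orders sum to 3 (valence 4) → 1 H
  atom 9: C, bond orders sum to 4 (valence 4) → 0 H
  atom 10: C, bond orders sum to 4 (valence 4) → 0 H
  atom 11: N, bond orders sum to 1 (valence 3) → 2 H
  atom 12: C, bond orders sum to 3 (valence 4) → 1 H
  atom 13: C, bond orders sum to 3 (valence 4) → 1 H
  atom 14: C, bond orders sum to 4 (valence 4) → 0 H
  atom 15: N, bond orders sum to 1 (valence 3) → 2 H
  atom 16: C, bond orders sum to 4 (valence 4) → 0 H
  atom 17: I (halogen, monovalent) → 0 H
Totals → C:13, H:11, I:1, N:2, O:1.

C13H11IN2O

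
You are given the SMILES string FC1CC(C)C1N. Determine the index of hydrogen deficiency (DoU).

Molecular formula: C5H10FN.
DoU = (2C + 2 + N − H − X) / 2, where X is the halogen count and O/S are ignored.
    = (2·5 + 2 + 1 − 10 − 1) / 2 = 2 / 2 = 1.

1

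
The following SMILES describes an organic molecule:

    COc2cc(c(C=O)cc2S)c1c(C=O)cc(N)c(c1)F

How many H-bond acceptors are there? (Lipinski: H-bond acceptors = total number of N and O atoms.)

4

N atoms: 1; O atoms: 3.
Lipinski HBA = 1 + 3 = 4.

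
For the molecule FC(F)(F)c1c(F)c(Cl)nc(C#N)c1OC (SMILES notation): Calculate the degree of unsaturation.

6

Molecular formula: C8H3ClF4N2O.
DoU = (2C + 2 + N − H − X) / 2, where X is the halogen count and O/S are ignored.
    = (2·8 + 2 + 2 − 3 − 5) / 2 = 12 / 2 = 6.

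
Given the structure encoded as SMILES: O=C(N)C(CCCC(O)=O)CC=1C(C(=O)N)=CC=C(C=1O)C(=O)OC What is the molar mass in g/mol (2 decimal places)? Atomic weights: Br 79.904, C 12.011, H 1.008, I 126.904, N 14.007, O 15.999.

352.34 g/mol

First, the molecular formula is C16H20N2O7 (counting implicit H from valence).
  C: 16 × 12.011 = 192.176
  H: 20 × 1.008 = 20.160
  N: 2 × 14.007 = 28.014
  O: 7 × 15.999 = 111.993
Sum: 16×12.011 + 20×1.008 + 2×14.007 + 7×15.999 = 352.343 → 352.34 g/mol.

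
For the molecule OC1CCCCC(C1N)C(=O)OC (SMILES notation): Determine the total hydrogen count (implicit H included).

17

Walk through each heavy atom and fill implicit hydrogens from standard valence (C 4, N 3, O 2, S 2, halogen 1):
  atom 1: O, bond orders sum to 1 (valence 2) → 1 H
  atom 2: C, bond orders sum to 3 (valence 4) → 1 H
  atom 3: C, bond orders sum to 2 (valence 4) → 2 H
  atom 4: C, bond orders sum to 2 (valence 4) → 2 H
  atom 5: C, bond orders sum to 2 (valence 4) → 2 H
  atom 6: C, bond orders sum to 2 (valence 4) → 2 H
  atom 7: C, bond orders sum to 3 (valence 4) → 1 H
  atom 8: C, bond orders sum to 3 (valence 4) → 1 H
  atom 9: N, bond orders sum to 1 (valence 3) → 2 H
  atom 10: C, bond orders sum to 4 (valence 4) → 0 H
  atom 11: O, bond orders sum to 2 (valence 2) → 0 H
  atom 12: O, bond orders sum to 2 (valence 2) → 0 H
  atom 13: C, bond orders sum to 1 (valence 4) → 3 H
Total hydrogens: 17.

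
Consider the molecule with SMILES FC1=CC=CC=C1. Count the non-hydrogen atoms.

7

Every atom symbol written in the SMILES (organic subset) is one heavy atom; implicit H are not written.
Heavy atoms by element → C:6, F:1.
Total: 7.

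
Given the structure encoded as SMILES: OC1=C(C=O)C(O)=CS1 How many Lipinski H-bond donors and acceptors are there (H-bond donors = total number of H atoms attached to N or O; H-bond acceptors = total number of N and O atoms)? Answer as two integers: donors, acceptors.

Donors: find every N or O and count the H atoms it carries.
  atom 1 (O): bond orders sum to 1 → 1 H
  atom 5 (O): bond orders sum to 2 → 0 H
  atom 7 (O): bond orders sum to 1 → 1 H
Lipinski HBD = 2.
Acceptors: N atoms = 0, O atoms = 3 → HBA = 3.

2, 3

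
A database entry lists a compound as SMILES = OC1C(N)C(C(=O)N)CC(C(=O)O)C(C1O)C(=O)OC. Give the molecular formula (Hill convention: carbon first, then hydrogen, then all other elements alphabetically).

Walk through each heavy atom and fill implicit hydrogens from standard valence (C 4, N 3, O 2, S 2, halogen 1):
  atom 1: O, bond orders sum to 1 (valence 2) → 1 H
  atom 2: C, bond orders sum to 3 (valence 4) → 1 H
  atom 3: C, bond orders sum to 3 (valence 4) → 1 H
  atom 4: N, bond orders sum to 1 (valence 3) → 2 H
  atom 5: C, bond orders sum to 3 (valence 4) → 1 H
  atom 6: C, bond orders sum to 4 (valence 4) → 0 H
  atom 7: O, bond orders sum to 2 (valence 2) → 0 H
  atom 8: N, bond orders sum to 1 (valence 3) → 2 H
  atom 9: C, bond orders sum to 2 (valence 4) → 2 H
  atom 10: C, bond orders sum to 3 (valence 4) → 1 H
  atom 11: C, bond orders sum to 4 (valence 4) → 0 H
  atom 12: O, bond orders sum to 2 (valence 2) → 0 H
  atom 13: O, bond orders sum to 1 (valence 2) → 1 H
  atom 14: C, bond orders sum to 3 (valence 4) → 1 H
  atom 15: C, bond orders sum to 3 (valence 4) → 1 H
  atom 16: O, bond orders sum to 1 (valence 2) → 1 H
  atom 17: C, bond orders sum to 4 (valence 4) → 0 H
  atom 18: O, bond orders sum to 2 (valence 2) → 0 H
  atom 19: O, bond orders sum to 2 (valence 2) → 0 H
  atom 20: C, bond orders sum to 1 (valence 4) → 3 H
Totals → C:11, H:18, N:2, O:7.
In Hill order: C11H18N2O7.

C11H18N2O7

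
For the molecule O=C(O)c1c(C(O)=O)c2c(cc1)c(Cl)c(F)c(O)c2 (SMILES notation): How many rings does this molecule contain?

2

In SMILES, each pair of matching ring-closure digits denotes one ring-closing bond; the number of such bonds equals the number of independent rings.
Ring-closure bonds here: 2.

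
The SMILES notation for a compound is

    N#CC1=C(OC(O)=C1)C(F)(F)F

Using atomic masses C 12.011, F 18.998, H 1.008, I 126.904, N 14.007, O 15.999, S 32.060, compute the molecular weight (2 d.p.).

177.08 g/mol

First, the molecular formula is C6H2F3NO2 (counting implicit H from valence).
  C: 6 × 12.011 = 72.066
  F: 3 × 18.998 = 56.994
  H: 2 × 1.008 = 2.016
  N: 1 × 14.007 = 14.007
  O: 2 × 15.999 = 31.998
Sum: 6×12.011 + 3×18.998 + 2×1.008 + 1×14.007 + 2×15.999 = 177.081 → 177.08 g/mol.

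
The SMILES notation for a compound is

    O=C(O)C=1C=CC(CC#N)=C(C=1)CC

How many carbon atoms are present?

11

Count every carbon token in the SMILES (each C, including those in ring-closure positions and inside branches).
Carbon count: 11.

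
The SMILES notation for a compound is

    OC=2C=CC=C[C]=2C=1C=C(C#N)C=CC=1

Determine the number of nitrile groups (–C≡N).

The nitrile motif appears at heavy-atom position 11 in the SMILES.
Other groups present: 1 hydroxyl.
Nitrile count: 1.

1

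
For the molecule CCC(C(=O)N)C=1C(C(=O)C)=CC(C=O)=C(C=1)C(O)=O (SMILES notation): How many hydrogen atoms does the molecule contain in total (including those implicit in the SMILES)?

15

Walk through each heavy atom and fill implicit hydrogens from standard valence (C 4, N 3, O 2, S 2, halogen 1):
  atom 1: C, bond orders sum to 1 (valence 4) → 3 H
  atom 2: C, bond orders sum to 2 (valence 4) → 2 H
  atom 3: C, bond orders sum to 3 (valence 4) → 1 H
  atom 4: C, bond orders sum to 4 (valence 4) → 0 H
  atom 5: O, bond orders sum to 2 (valence 2) → 0 H
  atom 6: N, bond orders sum to 1 (valence 3) → 2 H
  atom 7: C, bond orders sum to 4 (valence 4) → 0 H
  atom 8: C, bond orders sum to 4 (valence 4) → 0 H
  atom 9: C, bond orders sum to 4 (valence 4) → 0 H
  atom 10: O, bond orders sum to 2 (valence 2) → 0 H
  atom 11: C, bond orders sum to 1 (valence 4) → 3 H
  atom 12: C, bond orders sum to 3 (valence 4) → 1 H
  atom 13: C, bond orders sum to 4 (valence 4) → 0 H
  atom 14: C, bond orders sum to 3 (valence 4) → 1 H
  atom 15: O, bond orders sum to 2 (valence 2) → 0 H
  atom 16: C, bond orders sum to 4 (valence 4) → 0 H
  atom 17: C, bond orders sum to 3 (valence 4) → 1 H
  atom 18: C, bond orders sum to 4 (valence 4) → 0 H
  atom 19: O, bond orders sum to 1 (valence 2) → 1 H
  atom 20: O, bond orders sum to 2 (valence 2) → 0 H
Total hydrogens: 15.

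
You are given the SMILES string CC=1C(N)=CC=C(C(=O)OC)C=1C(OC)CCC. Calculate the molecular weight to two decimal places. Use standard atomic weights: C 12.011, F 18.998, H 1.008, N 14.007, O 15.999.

251.33 g/mol

First, the molecular formula is C14H21NO3 (counting implicit H from valence).
  C: 14 × 12.011 = 168.154
  H: 21 × 1.008 = 21.168
  N: 1 × 14.007 = 14.007
  O: 3 × 15.999 = 47.997
Sum: 14×12.011 + 21×1.008 + 1×14.007 + 3×15.999 = 251.326 → 251.33 g/mol.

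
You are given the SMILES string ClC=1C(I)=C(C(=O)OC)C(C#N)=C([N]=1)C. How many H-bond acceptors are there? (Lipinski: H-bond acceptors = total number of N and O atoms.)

4

N atoms: 2; O atoms: 2.
Lipinski HBA = 2 + 2 = 4.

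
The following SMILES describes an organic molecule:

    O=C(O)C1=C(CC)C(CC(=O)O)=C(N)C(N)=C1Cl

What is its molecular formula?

Walk through each heavy atom and fill implicit hydrogens from standard valence (C 4, N 3, O 2, S 2, halogen 1):
  atom 1: O, bond orders sum to 2 (valence 2) → 0 H
  atom 2: C, bond orders sum to 4 (valence 4) → 0 H
  atom 3: O, bond orders sum to 1 (valence 2) → 1 H
  atom 4: C, bond orders sum to 4 (valence 4) → 0 H
  atom 5: C, bond orders sum to 4 (valence 4) → 0 H
  atom 6: C, bond orders sum to 2 (valence 4) → 2 H
  atom 7: C, bond orders sum to 1 (valence 4) → 3 H
  atom 8: C, bond orders sum to 4 (valence 4) → 0 H
  atom 9: C, bond orders sum to 2 (valence 4) → 2 H
  atom 10: C, bond orders sum to 4 (valence 4) → 0 H
  atom 11: O, bond orders sum to 2 (valence 2) → 0 H
  atom 12: O, bond orders sum to 1 (valence 2) → 1 H
  atom 13: C, bond orders sum to 4 (valence 4) → 0 H
  atom 14: N, bond orders sum to 1 (valence 3) → 2 H
  atom 15: C, bond orders sum to 4 (valence 4) → 0 H
  atom 16: N, bond orders sum to 1 (valence 3) → 2 H
  atom 17: C, bond orders sum to 4 (valence 4) → 0 H
  atom 18: Cl (halogen, monovalent) → 0 H
Totals → C:11, H:13, Cl:1, N:2, O:4.

C11H13ClN2O4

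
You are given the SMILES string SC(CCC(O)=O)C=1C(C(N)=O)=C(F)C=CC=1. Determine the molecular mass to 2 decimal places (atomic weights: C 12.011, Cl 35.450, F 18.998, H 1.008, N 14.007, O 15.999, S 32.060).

First, the molecular formula is C11H12FNO3S (counting implicit H from valence).
  C: 11 × 12.011 = 132.121
  F: 1 × 18.998 = 18.998
  H: 12 × 1.008 = 12.096
  N: 1 × 14.007 = 14.007
  O: 3 × 15.999 = 47.997
  S: 1 × 32.060 = 32.060
Sum: 11×12.011 + 1×18.998 + 12×1.008 + 1×14.007 + 3×15.999 + 1×32.060 = 257.279 → 257.28 g/mol.

257.28 g/mol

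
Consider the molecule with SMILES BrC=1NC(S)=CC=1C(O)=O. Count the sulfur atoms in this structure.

Scan the SMILES for S atoms (remember two-letter symbols like Cl and Br are single atoms).
Sulfur count: 1.

1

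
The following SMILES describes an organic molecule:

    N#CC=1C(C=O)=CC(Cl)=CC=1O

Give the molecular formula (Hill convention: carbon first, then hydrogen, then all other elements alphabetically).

C8H4ClNO2

Walk through each heavy atom and fill implicit hydrogens from standard valence (C 4, N 3, O 2, S 2, halogen 1):
  atom 1: N, bond orders sum to 3 (valence 3) → 0 H
  atom 2: C, bond orders sum to 4 (valence 4) → 0 H
  atom 3: C, bond orders sum to 4 (valence 4) → 0 H
  atom 4: C, bond orders sum to 4 (valence 4) → 0 H
  atom 5: C, bond orders sum to 3 (valence 4) → 1 H
  atom 6: O, bond orders sum to 2 (valence 2) → 0 H
  atom 7: C, bond orders sum to 3 (valence 4) → 1 H
  atom 8: C, bond orders sum to 4 (valence 4) → 0 H
  atom 9: Cl (halogen, monovalent) → 0 H
  atom 10: C, bond orders sum to 3 (valence 4) → 1 H
  atom 11: C, bond orders sum to 4 (valence 4) → 0 H
  atom 12: O, bond orders sum to 1 (valence 2) → 1 H
Totals → C:8, H:4, Cl:1, N:1, O:2.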